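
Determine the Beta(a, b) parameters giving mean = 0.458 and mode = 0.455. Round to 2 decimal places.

Let s = a+b. Mean gives a = μs = 0.458s; mode gives (a−1)/(s−2) = 0.455.
Substituting: 0.458s − 1 = 0.455(s−2) = 0.455s − 0.910, so 0.003s = 0.090 and s = 30.0000.
Then a = 0.458×30.0000 = 13.74 and b = s−a = 16.26.

a = 13.74, b = 16.26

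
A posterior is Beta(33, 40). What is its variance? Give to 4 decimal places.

Var = αβ/[(α+β)²(α+β+1)] = (33×40)/(73²×74) = 1320/394346 = 0.0033.

0.0033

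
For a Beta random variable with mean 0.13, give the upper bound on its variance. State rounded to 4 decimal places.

0.1131

For fixed mean μ the Beta variance is μ(1−μ)/(α+β+1), increasing as α+β decreases.
Its least upper bound (not attained) is μ(1−μ) = 0.13·0.87 = 0.1131.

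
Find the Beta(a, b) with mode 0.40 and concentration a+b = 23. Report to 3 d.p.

For a,b>1 the mode is (a−1)/(a+b−2), so a = mode·(κ−2)+1 = 0.40×21+1 = 9.400.
And b = (1−mode)·(κ−2)+1 = 0.60×21+1 = 13.600.

a = 9.400, b = 13.600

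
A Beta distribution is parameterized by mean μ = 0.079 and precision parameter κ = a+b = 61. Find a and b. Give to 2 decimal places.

a = μκ = 0.079×61 = 4.82 and b = (1−μ)κ = 0.921×61 = 56.18.

a = 4.82, b = 56.18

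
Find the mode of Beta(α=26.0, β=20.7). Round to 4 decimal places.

The density x^(α−1)(1−x)^(β−1) is maximised at (α−1)/(α+β−2) = 25.0/44.7 = 0.5593.

0.5593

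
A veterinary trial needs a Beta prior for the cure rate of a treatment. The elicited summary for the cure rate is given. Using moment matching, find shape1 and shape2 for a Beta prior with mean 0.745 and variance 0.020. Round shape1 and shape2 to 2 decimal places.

shape1 = 6.33, shape2 = 2.17

Let s = shape1+shape2. The Beta variance is μ(1−μ)/(s+1).
So s+1 = μ(1−μ)/σ² = (0.745×0.255)/0.020 = 0.189975/0.020 = 9.4987, giving s = 8.4987.
Then shape1 = μs = 0.745×8.4987 = 6.33 and shape2 = (1−μ)s = 0.255×8.4987 = 2.17.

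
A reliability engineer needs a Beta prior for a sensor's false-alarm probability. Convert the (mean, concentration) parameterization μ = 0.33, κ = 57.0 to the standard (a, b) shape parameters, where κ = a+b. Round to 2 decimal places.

a = 18.81, b = 38.19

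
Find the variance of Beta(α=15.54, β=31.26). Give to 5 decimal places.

α+β = 46.80 and αβ = 485.7804, so Var = αβ/[(α+β)²(α+β+1)] = 485.7804/104693.472000 = 0.00464.

0.00464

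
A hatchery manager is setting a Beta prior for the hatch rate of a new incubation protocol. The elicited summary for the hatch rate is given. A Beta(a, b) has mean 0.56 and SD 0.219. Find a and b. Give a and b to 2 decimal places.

a = 2.32, b = 1.82

σ² = 0.219² = 0.047961.
With s = a+b, Var = μ(1−μ)/(s+1), so s+1 = (0.56×0.44)/0.047961 = 5.1375 and s = 4.1375.
a = μs = 2.32, b = (1−μ)s = 1.82.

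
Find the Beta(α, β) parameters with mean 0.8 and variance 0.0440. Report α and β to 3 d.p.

α = 2.109, β = 0.527

Write ν = α+β; then α = μν and Var = μ(1−μ)/(ν+1).
ν = μ(1−μ)/Var − 1 = 0.16/0.0440 − 1 = 2.6364.
α = 0.8·2.6364 = 2.109, β = 0.2·2.6364 = 0.527.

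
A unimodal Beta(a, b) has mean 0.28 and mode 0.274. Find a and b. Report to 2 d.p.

a = 21.09, b = 54.24

Let s = a+b. Mean gives a = μs = 0.28s; mode gives (a−1)/(s−2) = 0.274.
Substituting: 0.28s − 1 = 0.274(s−2) = 0.274s − 0.548, so 0.006s = 0.452 and s = 75.3333.
Then a = 0.28×75.3333 = 21.09 and b = s−a = 54.24.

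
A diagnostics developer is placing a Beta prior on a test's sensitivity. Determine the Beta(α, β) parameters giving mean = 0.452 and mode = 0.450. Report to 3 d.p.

α = 22.600, β = 27.400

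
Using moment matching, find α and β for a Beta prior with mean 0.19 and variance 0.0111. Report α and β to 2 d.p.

By moment matching, α+β = μ(1−μ)/σ² − 1 = (0.19·0.81)/0.0111 − 1 = 13.8649 − 1 = 12.8649.
Since α/(α+β) = μ, α = 0.19·12.8649 = 2.44 and β = 0.81·12.8649 = 10.42.

α = 2.44, β = 10.42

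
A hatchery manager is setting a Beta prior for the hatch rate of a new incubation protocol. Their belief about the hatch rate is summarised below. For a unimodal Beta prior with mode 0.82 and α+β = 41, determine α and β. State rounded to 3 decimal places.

α = 32.980, β = 8.020

For α,β>1 the mode is (α−1)/(α+β−2), so α = mode·(κ−2)+1 = 0.82×39+1 = 32.980.
And β = (1−mode)·(κ−2)+1 = 0.18×39+1 = 8.020.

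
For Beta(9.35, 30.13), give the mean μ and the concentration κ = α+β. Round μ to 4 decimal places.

κ = α+β = 9.35+30.13 = 39.48; μ = α/κ = 9.35/39.48 = 0.2368.

μ = 0.2368, κ = 39.48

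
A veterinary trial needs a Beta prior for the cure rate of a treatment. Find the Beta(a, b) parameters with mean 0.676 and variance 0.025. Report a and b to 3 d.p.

a = 5.246, b = 2.515

By moment matching, a+b = μ(1−μ)/σ² − 1 = (0.676·0.324)/0.025 − 1 = 8.7610 − 1 = 7.7610.
Since a/(a+b) = μ, a = 0.676·7.7610 = 5.246 and b = 0.324·7.7610 = 2.515.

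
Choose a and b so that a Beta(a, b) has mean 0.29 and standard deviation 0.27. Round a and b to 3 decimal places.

σ² = 0.27² = 0.0729.
With s = a+b, Var = μ(1−μ)/(s+1), so s+1 = (0.29×0.71)/0.0729 = 2.8244 and s = 1.8244.
a = μs = 0.529, b = (1−μ)s = 1.295.

a = 0.529, b = 1.295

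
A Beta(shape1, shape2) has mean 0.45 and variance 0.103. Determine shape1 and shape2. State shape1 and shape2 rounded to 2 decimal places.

Let s = shape1+shape2. The Beta variance is μ(1−μ)/(s+1).
So s+1 = μ(1−μ)/σ² = (0.45×0.55)/0.103 = 0.2475/0.103 = 2.4029, giving s = 1.4029.
Then shape1 = μs = 0.45×1.4029 = 0.63 and shape2 = (1−μ)s = 0.55×1.4029 = 0.77.

shape1 = 0.63, shape2 = 0.77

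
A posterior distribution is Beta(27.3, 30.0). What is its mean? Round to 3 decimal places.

The Beta mean is α/(α+β) = 27.3/(27.3+30.0) = 0.476.

0.476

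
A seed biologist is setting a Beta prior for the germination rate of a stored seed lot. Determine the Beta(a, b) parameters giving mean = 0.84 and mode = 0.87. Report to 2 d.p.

a = 20.72, b = 3.95

With s = a+b: μ = a/s and mode = (a−1)/(s−2). Eliminating a = μs,
μs − 1 = m(s−2) ⇒ s(μ−m) = 1−2m ⇒ s = -0.74/-0.03 = 24.6667.
So a = μs = 20.72, b = (1−μ)s = 3.95.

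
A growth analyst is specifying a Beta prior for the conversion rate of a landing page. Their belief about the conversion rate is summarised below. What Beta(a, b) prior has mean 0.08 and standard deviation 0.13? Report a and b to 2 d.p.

a = 0.27, b = 3.09

σ² = 0.13² = 0.0169.
With s = a+b, Var = μ(1−μ)/(s+1), so s+1 = (0.08×0.92)/0.0169 = 4.3550 and s = 3.3550.
a = μs = 0.27, b = (1−μ)s = 3.09.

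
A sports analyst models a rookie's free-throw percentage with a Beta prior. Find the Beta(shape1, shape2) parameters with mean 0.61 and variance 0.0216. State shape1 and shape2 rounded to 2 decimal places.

Write ν = shape1+shape2; then shape1 = μν and Var = μ(1−μ)/(ν+1).
ν = μ(1−μ)/Var − 1 = 0.2379/0.0216 − 1 = 10.0139.
shape1 = 0.61·10.0139 = 6.11, shape2 = 0.39·10.0139 = 3.91.

shape1 = 6.11, shape2 = 3.91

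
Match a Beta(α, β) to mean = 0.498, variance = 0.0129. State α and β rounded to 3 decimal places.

α = 9.153, β = 9.227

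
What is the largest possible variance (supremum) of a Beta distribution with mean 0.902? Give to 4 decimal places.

0.0884

For fixed mean μ the Beta variance is μ(1−μ)/(α+β+1), increasing as α+β decreases.
Its least upper bound (not attained) is μ(1−μ) = 0.902·0.098 = 0.0884.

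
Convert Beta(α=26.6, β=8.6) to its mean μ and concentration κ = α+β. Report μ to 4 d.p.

κ = α+β = 26.6+8.6 = 35.2; μ = α/κ = 26.6/35.2 = 0.7557.

μ = 0.7557, κ = 35.2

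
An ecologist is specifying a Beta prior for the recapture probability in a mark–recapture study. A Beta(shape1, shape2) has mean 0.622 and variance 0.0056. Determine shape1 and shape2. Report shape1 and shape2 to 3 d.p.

shape1 = 25.493, shape2 = 15.492

Let s = shape1+shape2. The Beta variance is μ(1−μ)/(s+1).
So s+1 = μ(1−μ)/σ² = (0.622×0.378)/0.0056 = 0.235116/0.0056 = 41.9850, giving s = 40.9850.
Then shape1 = μs = 0.622×40.9850 = 25.493 and shape2 = (1−μ)s = 0.378×40.9850 = 15.492.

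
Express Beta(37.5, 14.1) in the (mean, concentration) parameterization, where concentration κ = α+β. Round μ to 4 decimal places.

κ = α+β = 37.5+14.1 = 51.6; μ = α/κ = 37.5/51.6 = 0.7267.

μ = 0.7267, κ = 51.6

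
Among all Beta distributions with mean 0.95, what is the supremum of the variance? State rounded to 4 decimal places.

0.0475

For fixed mean μ the Beta variance is μ(1−μ)/(α+β+1), increasing as α+β decreases.
Its least upper bound (not attained) is μ(1−μ) = 0.95·0.05 = 0.0475.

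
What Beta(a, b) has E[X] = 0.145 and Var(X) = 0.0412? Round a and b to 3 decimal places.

a = 0.291, b = 1.718

Write ν = a+b; then a = μν and Var = μ(1−μ)/(ν+1).
ν = μ(1−μ)/Var − 1 = 0.123975/0.0412 − 1 = 2.0091.
a = 0.145·2.0091 = 0.291, b = 0.855·2.0091 = 1.718.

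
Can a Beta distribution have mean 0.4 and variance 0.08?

Yes

For any Beta, Var(X) < E[X]·(1−E[X]).
Here μ(1−μ) = 0.4×0.6 = 0.24, and 0.08 < 0.24.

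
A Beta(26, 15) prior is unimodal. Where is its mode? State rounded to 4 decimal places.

With α,β > 1, mode = (α−1)/(α+β−2) = 25/39 = 0.6410.

0.6410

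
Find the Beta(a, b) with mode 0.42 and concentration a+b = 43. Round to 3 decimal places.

Mode = (a−1)/(κ−2) with κ = a+b, so a−1 = 0.42·41 = 17.220.
a = 18.220; b = κ − a = 24.780.

a = 18.220, b = 24.780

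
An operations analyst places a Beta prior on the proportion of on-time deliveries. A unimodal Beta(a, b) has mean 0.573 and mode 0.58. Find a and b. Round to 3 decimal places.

Let s = a+b. Mean gives a = μs = 0.573s; mode gives (a−1)/(s−2) = 0.58.
Substituting: 0.573s − 1 = 0.58(s−2) = 0.58s − 1.16, so -0.007s = -0.16 and s = 22.8571.
Then a = 0.573×22.8571 = 13.097 and b = s−a = 9.760.

a = 13.097, b = 9.760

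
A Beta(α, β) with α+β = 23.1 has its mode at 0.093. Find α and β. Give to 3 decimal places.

α = 2.962, β = 20.138

Since the density peak of Beta(α,β) is at (α−1)/(α+β−2),
α = 1 + 0.093(23.1−2) = 2.962 and β = 23.1 − 2.962 = 20.138.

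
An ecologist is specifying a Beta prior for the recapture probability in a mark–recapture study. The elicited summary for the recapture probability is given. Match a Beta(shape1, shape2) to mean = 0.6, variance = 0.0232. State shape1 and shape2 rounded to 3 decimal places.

shape1 = 5.607, shape2 = 3.738

By moment matching, shape1+shape2 = μ(1−μ)/σ² − 1 = (0.6·0.4)/0.0232 − 1 = 10.3448 − 1 = 9.3448.
Since shape1/(shape1+shape2) = μ, shape1 = 0.6·9.3448 = 5.607 and shape2 = 0.4·9.3448 = 3.738.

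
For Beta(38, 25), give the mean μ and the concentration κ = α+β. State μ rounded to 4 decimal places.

κ = α+β = 38+25 = 63; μ = α/κ = 38/63 = 0.6032.

μ = 0.6032, κ = 63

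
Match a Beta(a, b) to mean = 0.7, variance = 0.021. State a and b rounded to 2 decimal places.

Write ν = a+b; then a = μν and Var = μ(1−μ)/(ν+1).
ν = μ(1−μ)/Var − 1 = 0.21/0.021 − 1 = 9.0000.
a = 0.7·9.0000 = 6.30, b = 0.3·9.0000 = 2.70.

a = 6.30, b = 2.70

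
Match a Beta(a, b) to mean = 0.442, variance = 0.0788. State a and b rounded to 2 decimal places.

By moment matching, a+b = μ(1−μ)/σ² − 1 = (0.442·0.558)/0.0788 − 1 = 3.1299 − 1 = 2.1299.
Since a/(a+b) = μ, a = 0.442·2.1299 = 0.94 and b = 0.558·2.1299 = 1.19.

a = 0.94, b = 1.19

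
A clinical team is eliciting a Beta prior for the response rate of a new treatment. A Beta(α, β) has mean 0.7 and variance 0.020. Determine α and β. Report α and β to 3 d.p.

α = 6.650, β = 2.850

Write ν = α+β; then α = μν and Var = μ(1−μ)/(ν+1).
ν = μ(1−μ)/Var − 1 = 0.21/0.020 − 1 = 9.5000.
α = 0.7·9.5000 = 6.650, β = 0.3·9.5000 = 2.850.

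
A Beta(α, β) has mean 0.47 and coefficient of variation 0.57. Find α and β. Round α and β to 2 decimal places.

Var = (CV·μ)² = (0.57×0.47)² = 0.071770.
α+β = μ(1−μ)/Var − 1 = 0.2491/0.071770 − 1 = 2.4708.
Thus α = 0.47·2.4708 = 1.16 and β = 0.53·2.4708 = 1.31.

α = 1.16, β = 1.31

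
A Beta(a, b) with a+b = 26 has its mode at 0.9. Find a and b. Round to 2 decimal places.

a = 22.60, b = 3.40

Since the density peak of Beta(a,b) is at (a−1)/(a+b−2),
a = 1 + 0.9(26−2) = 22.60 and b = 26 − 22.60 = 3.40.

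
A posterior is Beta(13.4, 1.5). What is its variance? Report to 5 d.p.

0.00569

μ = 13.4/14.9 = 0.899329; Var = μ(1−μ)/(α+β+1) = 0.0905365/15.9 = 0.00569.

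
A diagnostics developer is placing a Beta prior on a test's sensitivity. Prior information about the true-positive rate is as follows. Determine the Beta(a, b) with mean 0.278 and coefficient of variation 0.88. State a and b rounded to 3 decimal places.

a = 0.654, b = 1.699

Var = (CV·μ)² = (0.88×0.278)² = 0.059849.
a+b = μ(1−μ)/Var − 1 = 0.200716/0.059849 − 1 = 2.3537.
Thus a = 0.278·2.3537 = 0.654 and b = 0.722·2.3537 = 1.699.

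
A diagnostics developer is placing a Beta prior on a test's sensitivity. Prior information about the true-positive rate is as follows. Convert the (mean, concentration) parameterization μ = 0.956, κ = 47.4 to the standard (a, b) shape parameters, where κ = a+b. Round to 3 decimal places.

a = μκ = 0.956×47.4 = 45.314 and b = (1−μ)κ = 0.044×47.4 = 2.086.

a = 45.314, b = 2.086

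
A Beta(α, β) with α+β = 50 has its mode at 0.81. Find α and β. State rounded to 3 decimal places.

α = 39.880, β = 10.120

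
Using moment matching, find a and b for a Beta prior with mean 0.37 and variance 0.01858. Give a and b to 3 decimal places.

a = 4.272, b = 7.274

By moment matching, a+b = μ(1−μ)/σ² − 1 = (0.37·0.63)/0.01858 − 1 = 12.5457 − 1 = 11.5457.
Since a/(a+b) = μ, a = 0.37·11.5457 = 4.272 and b = 0.63·11.5457 = 7.274.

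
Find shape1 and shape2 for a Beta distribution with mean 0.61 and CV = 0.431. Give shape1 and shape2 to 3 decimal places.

σ = CV·μ = 0.431×0.61 = 0.26291, so σ² = 0.069122.
s+1 = μ(1−μ)/σ² = 0.2379/0.069122 = 3.4418, so s = shape1+shape2 = 2.4418.
shape1 = μs = 1.489, shape2 = (1−μ)s = 0.952.

shape1 = 1.489, shape2 = 0.952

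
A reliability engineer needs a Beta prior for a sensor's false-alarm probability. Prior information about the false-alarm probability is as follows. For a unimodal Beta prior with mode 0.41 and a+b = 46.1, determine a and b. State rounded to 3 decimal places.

a = 19.081, b = 27.019

Since the density peak of Beta(a,b) is at (a−1)/(a+b−2),
a = 1 + 0.41(46.1−2) = 19.081 and b = 46.1 − 19.081 = 27.019.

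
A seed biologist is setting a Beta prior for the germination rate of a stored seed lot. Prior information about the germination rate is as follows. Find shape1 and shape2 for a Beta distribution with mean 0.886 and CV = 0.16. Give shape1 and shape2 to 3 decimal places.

Var = (CV·μ)² = (0.16×0.886)² = 0.020096.
shape1+shape2 = μ(1−μ)/Var − 1 = 0.101004/0.020096 − 1 = 4.0261.
Thus shape1 = 0.886·4.0261 = 3.567 and shape2 = 0.114·4.0261 = 0.459.

shape1 = 3.567, shape2 = 0.459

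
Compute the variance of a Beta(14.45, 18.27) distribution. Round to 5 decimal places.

0.00731

μ = 14.45/32.72 = 0.441626; Var = μ(1−μ)/(α+β+1) = 0.2465925/33.72 = 0.00731.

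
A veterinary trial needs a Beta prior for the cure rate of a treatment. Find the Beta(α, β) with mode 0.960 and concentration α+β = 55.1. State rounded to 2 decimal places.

α = 51.98, β = 3.12

Mode = (α−1)/(κ−2) with κ = α+β, so α−1 = 0.960·53.1 = 50.98.
α = 51.98; β = κ − α = 3.12.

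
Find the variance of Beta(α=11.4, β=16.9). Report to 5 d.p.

0.00821

μ = 11.4/28.3 = 0.402827; Var = μ(1−μ)/(α+β+1) = 0.2405574/29.3 = 0.00821.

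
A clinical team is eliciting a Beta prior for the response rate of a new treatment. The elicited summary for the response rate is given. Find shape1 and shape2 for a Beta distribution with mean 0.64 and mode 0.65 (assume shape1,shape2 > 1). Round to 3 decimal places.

shape1 = 19.200, shape2 = 10.800

With s = shape1+shape2: μ = shape1/s and mode = (shape1−1)/(s−2). Eliminating shape1 = μs,
μs − 1 = m(s−2) ⇒ s(μ−m) = 1−2m ⇒ s = -0.30/-0.01 = 30.0000.
So shape1 = μs = 19.200, shape2 = (1−μ)s = 10.800.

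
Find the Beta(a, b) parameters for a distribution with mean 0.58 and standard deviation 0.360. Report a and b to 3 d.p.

First σ² = 0.129600. Setting a = μn, b = (1−μ)n with n = a+b,
μ(1−μ)/(n+1) = 0.129600 ⇒ n+1 = 0.2436/0.129600 = 1.8796 ⇒ n = 0.8796.
Hence a = 0.58×0.8796 = 0.510, b = 0.42×0.8796 = 0.369.

a = 0.510, b = 0.369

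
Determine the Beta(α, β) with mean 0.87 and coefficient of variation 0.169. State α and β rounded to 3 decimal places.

σ = CV·μ = 0.169×0.87 = 0.14703, so σ² = 0.021618.
s+1 = μ(1−μ)/σ² = 0.1131/0.021618 = 5.2318, so s = α+β = 4.2318.
α = μs = 3.682, β = (1−μ)s = 0.550.

α = 3.682, β = 0.550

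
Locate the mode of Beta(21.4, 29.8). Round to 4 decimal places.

0.4146

With α,β > 1, mode = (α−1)/(α+β−2) = 20.4/49.2 = 0.4146.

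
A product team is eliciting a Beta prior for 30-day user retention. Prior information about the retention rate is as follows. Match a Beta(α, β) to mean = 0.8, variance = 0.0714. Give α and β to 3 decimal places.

By moment matching, α+β = μ(1−μ)/σ² − 1 = (0.8·0.2)/0.0714 − 1 = 2.2409 − 1 = 1.2409.
Since α/(α+β) = μ, α = 0.8·1.2409 = 0.993 and β = 0.2·1.2409 = 0.248.

α = 0.993, β = 0.248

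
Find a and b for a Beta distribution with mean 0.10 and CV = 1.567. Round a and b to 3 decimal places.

a = 0.267, b = 2.399

Var = (CV·μ)² = (1.567×0.10)² = 0.024555.
a+b = μ(1−μ)/Var − 1 = 0.0900/0.024555 − 1 = 2.6653.
Thus a = 0.10·2.6653 = 0.267 and b = 0.90·2.6653 = 2.399.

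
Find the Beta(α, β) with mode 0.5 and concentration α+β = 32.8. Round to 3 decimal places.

α = 16.400, β = 16.400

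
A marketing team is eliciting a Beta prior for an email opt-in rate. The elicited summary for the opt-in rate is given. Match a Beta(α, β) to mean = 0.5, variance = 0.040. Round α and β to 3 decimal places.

By moment matching, α+β = μ(1−μ)/σ² − 1 = (0.5·0.5)/0.040 − 1 = 6.2500 − 1 = 5.2500.
Since α/(α+β) = μ, α = 0.5·5.2500 = 2.625 and β = 0.5·5.2500 = 2.625.

α = 2.625, β = 2.625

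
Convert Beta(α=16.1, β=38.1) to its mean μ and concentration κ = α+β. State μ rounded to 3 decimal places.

κ = α+β = 16.1+38.1 = 54.2; μ = α/κ = 16.1/54.2 = 0.297.

μ = 0.297, κ = 54.2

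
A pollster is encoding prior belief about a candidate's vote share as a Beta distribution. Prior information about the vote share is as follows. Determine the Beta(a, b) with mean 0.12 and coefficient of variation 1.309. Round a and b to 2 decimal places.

Var = (CV·μ)² = (1.309×0.12)² = 0.024674.
a+b = μ(1−μ)/Var − 1 = 0.1056/0.024674 − 1 = 3.2798.
Thus a = 0.12·3.2798 = 0.39 and b = 0.88·3.2798 = 2.89.

a = 0.39, b = 2.89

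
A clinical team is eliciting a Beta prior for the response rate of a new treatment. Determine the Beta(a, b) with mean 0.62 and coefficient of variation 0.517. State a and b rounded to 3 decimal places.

a = 0.802, b = 0.491

Var = (CV·μ)² = (0.517×0.62)² = 0.102746.
a+b = μ(1−μ)/Var − 1 = 0.2356/0.102746 − 1 = 1.2930.
Thus a = 0.62·1.2930 = 0.802 and b = 0.38·1.2930 = 0.491.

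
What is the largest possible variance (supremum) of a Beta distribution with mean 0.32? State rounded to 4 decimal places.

0.2176

Var = μ(1−μ)/(α+β+1), which approaches μ(1−μ) as α+β → 0.
So the supremum is μ(1−μ) = 0.32×0.68 = 0.2176.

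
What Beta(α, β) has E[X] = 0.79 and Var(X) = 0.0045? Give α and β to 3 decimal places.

α = 28.335, β = 7.532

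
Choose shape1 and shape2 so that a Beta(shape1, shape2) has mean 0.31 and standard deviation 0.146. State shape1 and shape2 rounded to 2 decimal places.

First σ² = 0.021316. Setting shape1 = μn, shape2 = (1−μ)n with n = shape1+shape2,
μ(1−μ)/(n+1) = 0.021316 ⇒ n+1 = 0.2139/0.021316 = 10.0347 ⇒ n = 9.0347.
Hence shape1 = 0.31×9.0347 = 2.80, shape2 = 0.69×9.0347 = 6.23.

shape1 = 2.80, shape2 = 6.23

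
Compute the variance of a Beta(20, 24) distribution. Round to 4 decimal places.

0.0055

Var = αβ/[(α+β)²(α+β+1)] = (20×24)/(44²×45) = 480/87120 = 0.0055.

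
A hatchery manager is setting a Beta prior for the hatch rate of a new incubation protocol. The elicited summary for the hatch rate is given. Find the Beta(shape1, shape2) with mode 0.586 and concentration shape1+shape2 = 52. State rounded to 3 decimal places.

shape1 = 30.300, shape2 = 21.700

Mode = (shape1−1)/(κ−2) with κ = shape1+shape2, so shape1−1 = 0.586·50 = 29.300.
shape1 = 30.300; shape2 = κ − shape1 = 21.700.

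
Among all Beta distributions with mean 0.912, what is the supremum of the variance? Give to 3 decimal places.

For fixed mean μ the Beta variance is μ(1−μ)/(α+β+1), increasing as α+β decreases.
Its least upper bound (not attained) is μ(1−μ) = 0.912·0.088 = 0.080.

0.080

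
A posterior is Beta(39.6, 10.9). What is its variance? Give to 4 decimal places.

0.0033

α+β = 50.5 and αβ = 431.64, so Var = αβ/[(α+β)²(α+β+1)] = 431.64/131337.875 = 0.0033.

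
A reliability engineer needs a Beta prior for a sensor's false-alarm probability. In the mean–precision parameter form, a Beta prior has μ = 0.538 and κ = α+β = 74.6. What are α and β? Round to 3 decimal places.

Split κ in proportion μ : (1−μ): α = 0.538·74.6 = 40.135, β = 74.6 − 40.135 = 34.465.

α = 40.135, β = 34.465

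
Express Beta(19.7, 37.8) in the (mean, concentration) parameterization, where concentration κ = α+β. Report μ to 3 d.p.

μ = 0.343, κ = 57.5

κ = α+β = 19.7+37.8 = 57.5; μ = α/κ = 19.7/57.5 = 0.343.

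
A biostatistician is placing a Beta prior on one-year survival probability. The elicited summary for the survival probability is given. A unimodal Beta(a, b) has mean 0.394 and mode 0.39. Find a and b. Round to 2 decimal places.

a = 21.67, b = 33.33

Let s = a+b. Mean gives a = μs = 0.394s; mode gives (a−1)/(s−2) = 0.39.
Substituting: 0.394s − 1 = 0.39(s−2) = 0.39s − 0.78, so 0.004s = 0.22 and s = 55.0000.
Then a = 0.394×55.0000 = 21.67 and b = s−a = 33.33.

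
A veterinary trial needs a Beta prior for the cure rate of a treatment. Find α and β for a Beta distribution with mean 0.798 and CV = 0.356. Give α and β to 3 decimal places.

α = 0.796, β = 0.201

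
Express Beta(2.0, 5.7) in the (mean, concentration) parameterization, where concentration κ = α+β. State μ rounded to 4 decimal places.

μ = 0.2597, κ = 7.7

κ = α+β = 2.0+5.7 = 7.7; μ = α/κ = 2.0/7.7 = 0.2597.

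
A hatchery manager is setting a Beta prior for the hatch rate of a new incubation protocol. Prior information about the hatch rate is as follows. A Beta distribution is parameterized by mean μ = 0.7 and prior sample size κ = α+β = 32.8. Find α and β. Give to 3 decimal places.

α = 22.960, β = 9.840

α = μκ = 0.7×32.8 = 22.960 and β = (1−μ)κ = 0.3×32.8 = 9.840.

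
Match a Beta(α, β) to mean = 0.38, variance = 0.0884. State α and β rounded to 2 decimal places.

α = 0.63, β = 1.03

Let s = α+β. The Beta variance is μ(1−μ)/(s+1).
So s+1 = μ(1−μ)/σ² = (0.38×0.62)/0.0884 = 0.2356/0.0884 = 2.6652, giving s = 1.6652.
Then α = μs = 0.38×1.6652 = 0.63 and β = (1−μ)s = 0.62×1.6652 = 1.03.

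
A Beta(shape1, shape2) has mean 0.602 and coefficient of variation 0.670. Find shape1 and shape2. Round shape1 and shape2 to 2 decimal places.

Var = (CV·μ)² = (0.670×0.602)² = 0.162683.
shape1+shape2 = μ(1−μ)/Var − 1 = 0.239596/0.162683 − 1 = 0.4728.
Thus shape1 = 0.602·0.4728 = 0.28 and shape2 = 0.398·0.4728 = 0.19.

shape1 = 0.28, shape2 = 0.19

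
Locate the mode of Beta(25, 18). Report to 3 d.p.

With α,β > 1, mode = (α−1)/(α+β−2) = 24/41 = 0.585.

0.585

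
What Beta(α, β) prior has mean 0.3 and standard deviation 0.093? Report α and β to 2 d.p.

Variance = 0.093² = 0.008649. The moment-matching identity α+β = μ(1−μ)/Var − 1 gives
α+β = 0.21/0.008649 − 1 = 23.2803, so α = μ·23.2803 = 6.98 and β = (1−μ)·23.2803 = 16.30.

α = 6.98, β = 16.30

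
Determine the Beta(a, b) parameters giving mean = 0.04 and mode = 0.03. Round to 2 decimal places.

a = 3.76, b = 90.24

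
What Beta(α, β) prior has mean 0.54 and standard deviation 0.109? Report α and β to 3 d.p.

α = 10.750, β = 9.157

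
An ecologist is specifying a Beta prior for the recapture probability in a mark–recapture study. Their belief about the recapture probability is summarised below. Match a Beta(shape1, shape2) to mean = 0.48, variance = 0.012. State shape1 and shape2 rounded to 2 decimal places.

shape1 = 9.50, shape2 = 10.30

Let s = shape1+shape2. The Beta variance is μ(1−μ)/(s+1).
So s+1 = μ(1−μ)/σ² = (0.48×0.52)/0.012 = 0.2496/0.012 = 20.8000, giving s = 19.8000.
Then shape1 = μs = 0.48×19.8000 = 9.50 and shape2 = (1−μ)s = 0.52×19.8000 = 10.30.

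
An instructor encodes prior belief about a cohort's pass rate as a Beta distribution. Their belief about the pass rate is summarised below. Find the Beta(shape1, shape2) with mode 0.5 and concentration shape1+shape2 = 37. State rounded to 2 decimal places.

shape1 = 18.50, shape2 = 18.50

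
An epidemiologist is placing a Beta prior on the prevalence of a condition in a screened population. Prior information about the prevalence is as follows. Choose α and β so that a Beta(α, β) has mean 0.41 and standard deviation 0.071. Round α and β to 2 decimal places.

α = 19.26, β = 27.72

σ² = 0.071² = 0.005041.
With s = α+β, Var = μ(1−μ)/(s+1), so s+1 = (0.41×0.59)/0.005041 = 47.9865 and s = 46.9865.
α = μs = 19.26, β = (1−μ)s = 27.72.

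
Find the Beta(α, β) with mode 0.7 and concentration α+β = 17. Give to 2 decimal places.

For α,β>1 the mode is (α−1)/(α+β−2), so α = mode·(κ−2)+1 = 0.7×15+1 = 11.50.
And β = (1−mode)·(κ−2)+1 = 0.3×15+1 = 5.50.

α = 11.50, β = 5.50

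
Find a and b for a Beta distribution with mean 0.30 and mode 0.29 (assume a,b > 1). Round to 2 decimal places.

a = 12.60, b = 29.40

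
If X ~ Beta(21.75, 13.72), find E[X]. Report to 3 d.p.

0.613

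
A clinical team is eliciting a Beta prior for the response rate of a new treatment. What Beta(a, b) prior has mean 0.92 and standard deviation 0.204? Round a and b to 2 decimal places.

a = 0.71, b = 0.06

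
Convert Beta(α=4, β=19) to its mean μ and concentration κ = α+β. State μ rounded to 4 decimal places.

κ = α+β = 4+19 = 23; μ = α/κ = 4/23 = 0.1739.

μ = 0.1739, κ = 23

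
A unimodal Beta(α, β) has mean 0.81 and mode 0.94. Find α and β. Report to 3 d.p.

Let s = α+β. Mean gives α = μs = 0.81s; mode gives (α−1)/(s−2) = 0.94.
Substituting: 0.81s − 1 = 0.94(s−2) = 0.94s − 1.88, so -0.13s = -0.88 and s = 6.7692.
Then α = 0.81×6.7692 = 5.483 and β = s−α = 1.286.

α = 5.483, β = 1.286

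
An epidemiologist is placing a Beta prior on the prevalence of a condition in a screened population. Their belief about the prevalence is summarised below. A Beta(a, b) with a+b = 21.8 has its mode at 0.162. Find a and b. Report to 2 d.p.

a = 4.21, b = 17.59

Since the density peak of Beta(a,b) is at (a−1)/(a+b−2),
a = 1 + 0.162(21.8−2) = 4.21 and b = 21.8 − 4.21 = 17.59.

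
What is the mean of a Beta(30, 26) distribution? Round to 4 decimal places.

0.5357

E[X] = α/(α+β) = 30/56 = 0.5357.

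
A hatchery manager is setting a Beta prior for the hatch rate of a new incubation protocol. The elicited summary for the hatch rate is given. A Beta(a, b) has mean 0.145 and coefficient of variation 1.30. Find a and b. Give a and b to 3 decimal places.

σ = CV·μ = 1.30×0.145 = 0.18850, so σ² = 0.035532.
s+1 = μ(1−μ)/σ² = 0.123975/0.035532 = 3.4891, so s = a+b = 2.4891.
a = μs = 0.361, b = (1−μ)s = 2.128.

a = 0.361, b = 2.128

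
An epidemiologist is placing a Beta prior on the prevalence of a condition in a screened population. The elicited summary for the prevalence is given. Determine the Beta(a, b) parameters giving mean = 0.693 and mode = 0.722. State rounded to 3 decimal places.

a = 10.610, b = 4.700

With s = a+b: μ = a/s and mode = (a−1)/(s−2). Eliminating a = μs,
μs − 1 = m(s−2) ⇒ s(μ−m) = 1−2m ⇒ s = -0.444/-0.029 = 15.3103.
So a = μs = 10.610, b = (1−μ)s = 4.700.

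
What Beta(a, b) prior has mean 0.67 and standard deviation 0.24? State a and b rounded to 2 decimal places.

a = 1.90, b = 0.94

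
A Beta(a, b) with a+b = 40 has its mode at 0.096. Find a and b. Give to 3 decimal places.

a = 4.648, b = 35.352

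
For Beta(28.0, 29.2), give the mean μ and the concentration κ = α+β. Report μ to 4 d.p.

κ = α+β = 28.0+29.2 = 57.2; μ = α/κ = 28.0/57.2 = 0.4895.

μ = 0.4895, κ = 57.2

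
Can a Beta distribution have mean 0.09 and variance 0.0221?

A Beta with mean μ has variance μ(1−μ)/(α+β+1) < μ(1−μ).
Here μ(1−μ) = 0.09×0.91 = 0.0819, and 0.0221 < 0.0819.

Yes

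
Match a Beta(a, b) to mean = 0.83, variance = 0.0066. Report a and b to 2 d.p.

a = 16.91, b = 3.46

By moment matching, a+b = μ(1−μ)/σ² − 1 = (0.83·0.17)/0.0066 − 1 = 21.3788 − 1 = 20.3788.
Since a/(a+b) = μ, a = 0.83·20.3788 = 16.91 and b = 0.17·20.3788 = 3.46.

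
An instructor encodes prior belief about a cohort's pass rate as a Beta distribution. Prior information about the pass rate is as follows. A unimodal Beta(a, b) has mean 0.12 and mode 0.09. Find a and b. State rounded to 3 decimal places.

a = 3.280, b = 24.053

Let s = a+b. Mean gives a = μs = 0.12s; mode gives (a−1)/(s−2) = 0.09.
Substituting: 0.12s − 1 = 0.09(s−2) = 0.09s − 0.18, so 0.03s = 0.82 and s = 27.3333.
Then a = 0.12×27.3333 = 3.280 and b = s−a = 24.053.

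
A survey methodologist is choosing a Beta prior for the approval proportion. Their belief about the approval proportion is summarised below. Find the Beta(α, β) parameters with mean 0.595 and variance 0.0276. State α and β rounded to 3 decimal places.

α = 4.600, β = 3.131

By moment matching, α+β = μ(1−μ)/σ² − 1 = (0.595·0.405)/0.0276 − 1 = 8.7310 − 1 = 7.7310.
Since α/(α+β) = μ, α = 0.595·7.7310 = 4.600 and β = 0.405·7.7310 = 3.131.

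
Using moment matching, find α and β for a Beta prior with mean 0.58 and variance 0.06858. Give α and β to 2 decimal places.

Let s = α+β. The Beta variance is μ(1−μ)/(s+1).
So s+1 = μ(1−μ)/σ² = (0.58×0.42)/0.06858 = 0.2436/0.06858 = 3.5521, giving s = 2.5521.
Then α = μs = 0.58×2.5521 = 1.48 and β = (1−μ)s = 0.42×2.5521 = 1.07.

α = 1.48, β = 1.07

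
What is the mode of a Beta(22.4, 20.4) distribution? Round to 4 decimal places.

With α,β > 1, mode = (α−1)/(α+β−2) = 21.4/40.8 = 0.5245.

0.5245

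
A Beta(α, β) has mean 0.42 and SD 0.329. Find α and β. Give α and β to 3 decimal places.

α = 0.525, β = 0.725

First σ² = 0.108241. Setting α = μn, β = (1−μ)n with n = α+β,
μ(1−μ)/(n+1) = 0.108241 ⇒ n+1 = 0.2436/0.108241 = 2.2505 ⇒ n = 1.2505.
Hence α = 0.42×1.2505 = 0.525, β = 0.58×1.2505 = 0.725.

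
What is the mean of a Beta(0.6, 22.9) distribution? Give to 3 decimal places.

0.026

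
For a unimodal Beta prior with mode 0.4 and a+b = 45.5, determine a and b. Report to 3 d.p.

For a,b>1 the mode is (a−1)/(a+b−2), so a = mode·(κ−2)+1 = 0.4×43.5+1 = 18.400.
And b = (1−mode)·(κ−2)+1 = 0.6×43.5+1 = 27.100.

a = 18.400, b = 27.100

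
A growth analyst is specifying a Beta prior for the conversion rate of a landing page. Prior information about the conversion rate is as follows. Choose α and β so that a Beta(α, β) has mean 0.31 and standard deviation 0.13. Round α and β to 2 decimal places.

σ² = 0.13² = 0.0169.
With s = α+β, Var = μ(1−μ)/(s+1), so s+1 = (0.31×0.69)/0.0169 = 12.6568 and s = 11.6568.
α = μs = 3.61, β = (1−μ)s = 8.04.

α = 3.61, β = 8.04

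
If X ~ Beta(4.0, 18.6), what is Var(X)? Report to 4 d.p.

0.0062

μ = 4.0/22.6 = 0.176991; Var = μ(1−μ)/(α+β+1) = 0.1456653/23.6 = 0.0062.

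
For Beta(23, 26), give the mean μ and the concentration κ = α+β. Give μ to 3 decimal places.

μ = 0.469, κ = 49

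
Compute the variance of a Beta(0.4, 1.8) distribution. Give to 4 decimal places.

0.0465

α+β = 2.2 and αβ = 0.72, so Var = αβ/[(α+β)²(α+β+1)] = 0.72/15.488 = 0.0465.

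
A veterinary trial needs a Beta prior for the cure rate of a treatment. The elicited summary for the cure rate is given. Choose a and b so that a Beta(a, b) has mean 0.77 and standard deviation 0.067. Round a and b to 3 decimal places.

a = 29.608, b = 8.844

Variance = 0.067² = 0.004489. The moment-matching identity a+b = μ(1−μ)/Var − 1 gives
a+b = 0.1771/0.004489 − 1 = 38.4520, so a = μ·38.4520 = 29.608 and b = (1−μ)·38.4520 = 8.844.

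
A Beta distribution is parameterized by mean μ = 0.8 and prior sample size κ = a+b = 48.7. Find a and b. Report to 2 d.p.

Split κ in proportion μ : (1−μ): a = 0.8·48.7 = 38.96, b = 48.7 − 38.96 = 9.74.

a = 38.96, b = 9.74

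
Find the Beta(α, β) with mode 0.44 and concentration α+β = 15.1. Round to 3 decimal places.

α = 6.764, β = 8.336

Mode = (α−1)/(κ−2) with κ = α+β, so α−1 = 0.44·13.1 = 5.764.
α = 6.764; β = κ − α = 8.336.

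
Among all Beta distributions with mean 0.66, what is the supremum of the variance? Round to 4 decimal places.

0.2244

Var = μ(1−μ)/(α+β+1), which approaches μ(1−μ) as α+β → 0.
So the supremum is μ(1−μ) = 0.66×0.34 = 0.2244.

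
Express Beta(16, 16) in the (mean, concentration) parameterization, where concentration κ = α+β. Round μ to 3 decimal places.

μ = 0.500, κ = 32

κ = α+β = 16+16 = 32; μ = α/κ = 16/32 = 0.500.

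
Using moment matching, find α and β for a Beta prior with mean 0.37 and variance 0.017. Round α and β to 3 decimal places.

α = 4.703, β = 8.008

By moment matching, α+β = μ(1−μ)/σ² − 1 = (0.37·0.63)/0.017 − 1 = 13.7118 − 1 = 12.7118.
Since α/(α+β) = μ, α = 0.37·12.7118 = 4.703 and β = 0.63·12.7118 = 8.008.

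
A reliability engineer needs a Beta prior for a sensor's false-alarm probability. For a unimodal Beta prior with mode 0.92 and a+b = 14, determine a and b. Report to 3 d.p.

a = 12.040, b = 1.960

Since the density peak of Beta(a,b) is at (a−1)/(a+b−2),
a = 1 + 0.92(14−2) = 12.040 and b = 14 − 12.040 = 1.960.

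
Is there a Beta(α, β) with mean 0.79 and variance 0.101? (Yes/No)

Yes

A Beta with mean μ has variance μ(1−μ)/(α+β+1) < μ(1−μ).
Here μ(1−μ) = 0.79×0.21 = 0.1659, and 0.101 < 0.1659.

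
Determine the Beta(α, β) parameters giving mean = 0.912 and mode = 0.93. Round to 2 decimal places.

With s = α+β: μ = α/s and mode = (α−1)/(s−2). Eliminating α = μs,
μs − 1 = m(s−2) ⇒ s(μ−m) = 1−2m ⇒ s = -0.86/-0.018 = 47.7778.
So α = μs = 43.57, β = (1−μ)s = 4.20.

α = 43.57, β = 4.20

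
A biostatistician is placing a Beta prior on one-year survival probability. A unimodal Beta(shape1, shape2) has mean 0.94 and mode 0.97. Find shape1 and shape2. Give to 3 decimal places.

shape1 = 29.453, shape2 = 1.880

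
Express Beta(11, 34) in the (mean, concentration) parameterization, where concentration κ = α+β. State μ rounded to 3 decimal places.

κ = α+β = 11+34 = 45; μ = α/κ = 11/45 = 0.244.

μ = 0.244, κ = 45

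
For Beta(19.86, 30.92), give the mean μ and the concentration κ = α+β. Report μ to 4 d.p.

μ = 0.3911, κ = 50.78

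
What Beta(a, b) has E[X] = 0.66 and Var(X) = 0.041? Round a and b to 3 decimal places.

a = 2.952, b = 1.521

Write ν = a+b; then a = μν and Var = μ(1−μ)/(ν+1).
ν = μ(1−μ)/Var − 1 = 0.2244/0.041 − 1 = 4.4732.
a = 0.66·4.4732 = 2.952, b = 0.34·4.4732 = 1.521.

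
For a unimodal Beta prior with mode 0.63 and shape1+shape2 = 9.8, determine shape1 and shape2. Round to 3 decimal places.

Mode = (shape1−1)/(κ−2) with κ = shape1+shape2, so shape1−1 = 0.63·7.8 = 4.914.
shape1 = 5.914; shape2 = κ − shape1 = 3.886.

shape1 = 5.914, shape2 = 3.886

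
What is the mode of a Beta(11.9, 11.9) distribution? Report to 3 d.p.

With α,β > 1, mode = (α−1)/(α+β−2) = 10.9/21.8 = 0.500.

0.500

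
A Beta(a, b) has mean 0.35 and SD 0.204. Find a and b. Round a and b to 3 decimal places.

a = 1.563, b = 2.903

Variance = 0.204² = 0.041616. The moment-matching identity a+b = μ(1−μ)/Var − 1 gives
a+b = 0.2275/0.041616 − 1 = 4.4666, so a = μ·4.4666 = 1.563 and b = (1−μ)·4.4666 = 2.903.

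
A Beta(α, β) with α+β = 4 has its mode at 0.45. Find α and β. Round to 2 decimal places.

α = 1.90, β = 2.10

Mode = (α−1)/(κ−2) with κ = α+β, so α−1 = 0.45·2 = 0.90.
α = 1.90; β = κ − α = 2.10.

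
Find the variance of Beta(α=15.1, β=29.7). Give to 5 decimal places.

0.00488

μ = 15.1/44.8 = 0.337054; Var = μ(1−μ)/(α+β+1) = 0.2234485/45.8 = 0.00488.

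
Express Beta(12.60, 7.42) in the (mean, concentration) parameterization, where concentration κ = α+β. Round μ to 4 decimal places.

μ = 0.6294, κ = 20.02

κ = α+β = 12.60+7.42 = 20.02; μ = α/κ = 12.60/20.02 = 0.6294.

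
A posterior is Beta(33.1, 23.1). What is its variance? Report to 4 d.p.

0.0042

μ = 33.1/56.2 = 0.588968; Var = μ(1−μ)/(α+β+1) = 0.2420847/57.2 = 0.0042.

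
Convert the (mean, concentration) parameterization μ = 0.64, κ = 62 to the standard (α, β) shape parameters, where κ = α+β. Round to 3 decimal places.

α = 39.680, β = 22.320

Split κ in proportion μ : (1−μ): α = 0.64·62 = 39.680, β = 62 − 39.680 = 22.320.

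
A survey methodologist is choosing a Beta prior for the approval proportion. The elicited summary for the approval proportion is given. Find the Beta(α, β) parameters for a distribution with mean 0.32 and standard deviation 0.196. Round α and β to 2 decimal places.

First σ² = 0.038416. Setting α = μn, β = (1−μ)n with n = α+β,
μ(1−μ)/(n+1) = 0.038416 ⇒ n+1 = 0.2176/0.038416 = 5.6643 ⇒ n = 4.6643.
Hence α = 0.32×4.6643 = 1.49, β = 0.68×4.6643 = 3.17.

α = 1.49, β = 3.17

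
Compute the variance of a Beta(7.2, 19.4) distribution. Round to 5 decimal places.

0.00715

μ = 7.2/26.6 = 0.270677; Var = μ(1−μ)/(α+β+1) = 0.1974108/27.6 = 0.00715.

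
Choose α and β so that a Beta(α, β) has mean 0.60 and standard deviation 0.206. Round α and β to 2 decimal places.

α = 2.79, β = 1.86

σ² = 0.206² = 0.042436.
With s = α+β, Var = μ(1−μ)/(s+1), so s+1 = (0.60×0.40)/0.042436 = 5.6556 and s = 4.6556.
α = μs = 2.79, β = (1−μ)s = 1.86.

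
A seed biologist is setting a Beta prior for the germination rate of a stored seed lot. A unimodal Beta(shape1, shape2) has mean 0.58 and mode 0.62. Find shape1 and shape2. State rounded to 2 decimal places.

shape1 = 3.48, shape2 = 2.52

With s = shape1+shape2: μ = shape1/s and mode = (shape1−1)/(s−2). Eliminating shape1 = μs,
μs − 1 = m(s−2) ⇒ s(μ−m) = 1−2m ⇒ s = -0.24/-0.04 = 6.0000.
So shape1 = μs = 3.48, shape2 = (1−μ)s = 2.52.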